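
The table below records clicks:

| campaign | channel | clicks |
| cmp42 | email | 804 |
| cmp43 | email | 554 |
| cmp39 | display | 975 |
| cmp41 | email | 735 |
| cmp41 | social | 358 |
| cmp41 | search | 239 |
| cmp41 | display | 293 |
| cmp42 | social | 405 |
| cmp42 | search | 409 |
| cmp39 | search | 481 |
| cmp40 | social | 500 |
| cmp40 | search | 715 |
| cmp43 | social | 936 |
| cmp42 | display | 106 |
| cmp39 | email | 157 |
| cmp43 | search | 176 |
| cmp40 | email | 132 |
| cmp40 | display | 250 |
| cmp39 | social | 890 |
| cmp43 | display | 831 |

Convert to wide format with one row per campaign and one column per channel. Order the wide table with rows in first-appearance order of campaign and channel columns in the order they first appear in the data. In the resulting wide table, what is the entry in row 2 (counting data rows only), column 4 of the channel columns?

With rows in first-appearance order of campaign, row 2 is campaign=cmp43. channel columns in first-appearance order: email, display, social, search; column 4 is search.
Long rows with campaign=cmp43, channel=search: clicks = 176.

176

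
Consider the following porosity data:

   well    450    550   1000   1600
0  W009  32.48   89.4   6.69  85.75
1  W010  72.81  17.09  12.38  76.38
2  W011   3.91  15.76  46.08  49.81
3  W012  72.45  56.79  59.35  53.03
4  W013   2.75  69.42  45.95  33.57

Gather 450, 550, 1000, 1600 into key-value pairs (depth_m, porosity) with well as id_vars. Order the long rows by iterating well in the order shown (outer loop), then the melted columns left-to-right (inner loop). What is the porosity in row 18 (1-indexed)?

20 rows total (5 × 4). Row 18: index ⌊(18-1)/4⌋ = 4 into well → W013; (18-1) mod 4 = 1 into the melted columns → 550.
So row 18 is (W013, 550, 69.42); porosity = 69.42.

69.42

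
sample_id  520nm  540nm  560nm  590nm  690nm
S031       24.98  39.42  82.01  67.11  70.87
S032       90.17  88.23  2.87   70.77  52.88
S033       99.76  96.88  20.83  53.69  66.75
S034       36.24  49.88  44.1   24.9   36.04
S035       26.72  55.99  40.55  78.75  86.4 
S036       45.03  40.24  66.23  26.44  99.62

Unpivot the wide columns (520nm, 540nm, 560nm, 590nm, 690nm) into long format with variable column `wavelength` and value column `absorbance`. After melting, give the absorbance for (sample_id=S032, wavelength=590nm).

70.77

Unpivoting turns each (sample_id, wide-column) pair into one long row.
The wide cell at row S032, column 590nm holds 70.77, so the long row (S032, 590nm) has absorbance=70.77.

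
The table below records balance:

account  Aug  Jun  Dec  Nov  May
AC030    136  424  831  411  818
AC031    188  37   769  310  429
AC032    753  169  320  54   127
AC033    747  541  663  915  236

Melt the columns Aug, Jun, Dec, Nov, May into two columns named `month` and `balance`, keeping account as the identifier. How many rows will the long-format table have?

4 account values × 5 melted columns = 20 rows.

20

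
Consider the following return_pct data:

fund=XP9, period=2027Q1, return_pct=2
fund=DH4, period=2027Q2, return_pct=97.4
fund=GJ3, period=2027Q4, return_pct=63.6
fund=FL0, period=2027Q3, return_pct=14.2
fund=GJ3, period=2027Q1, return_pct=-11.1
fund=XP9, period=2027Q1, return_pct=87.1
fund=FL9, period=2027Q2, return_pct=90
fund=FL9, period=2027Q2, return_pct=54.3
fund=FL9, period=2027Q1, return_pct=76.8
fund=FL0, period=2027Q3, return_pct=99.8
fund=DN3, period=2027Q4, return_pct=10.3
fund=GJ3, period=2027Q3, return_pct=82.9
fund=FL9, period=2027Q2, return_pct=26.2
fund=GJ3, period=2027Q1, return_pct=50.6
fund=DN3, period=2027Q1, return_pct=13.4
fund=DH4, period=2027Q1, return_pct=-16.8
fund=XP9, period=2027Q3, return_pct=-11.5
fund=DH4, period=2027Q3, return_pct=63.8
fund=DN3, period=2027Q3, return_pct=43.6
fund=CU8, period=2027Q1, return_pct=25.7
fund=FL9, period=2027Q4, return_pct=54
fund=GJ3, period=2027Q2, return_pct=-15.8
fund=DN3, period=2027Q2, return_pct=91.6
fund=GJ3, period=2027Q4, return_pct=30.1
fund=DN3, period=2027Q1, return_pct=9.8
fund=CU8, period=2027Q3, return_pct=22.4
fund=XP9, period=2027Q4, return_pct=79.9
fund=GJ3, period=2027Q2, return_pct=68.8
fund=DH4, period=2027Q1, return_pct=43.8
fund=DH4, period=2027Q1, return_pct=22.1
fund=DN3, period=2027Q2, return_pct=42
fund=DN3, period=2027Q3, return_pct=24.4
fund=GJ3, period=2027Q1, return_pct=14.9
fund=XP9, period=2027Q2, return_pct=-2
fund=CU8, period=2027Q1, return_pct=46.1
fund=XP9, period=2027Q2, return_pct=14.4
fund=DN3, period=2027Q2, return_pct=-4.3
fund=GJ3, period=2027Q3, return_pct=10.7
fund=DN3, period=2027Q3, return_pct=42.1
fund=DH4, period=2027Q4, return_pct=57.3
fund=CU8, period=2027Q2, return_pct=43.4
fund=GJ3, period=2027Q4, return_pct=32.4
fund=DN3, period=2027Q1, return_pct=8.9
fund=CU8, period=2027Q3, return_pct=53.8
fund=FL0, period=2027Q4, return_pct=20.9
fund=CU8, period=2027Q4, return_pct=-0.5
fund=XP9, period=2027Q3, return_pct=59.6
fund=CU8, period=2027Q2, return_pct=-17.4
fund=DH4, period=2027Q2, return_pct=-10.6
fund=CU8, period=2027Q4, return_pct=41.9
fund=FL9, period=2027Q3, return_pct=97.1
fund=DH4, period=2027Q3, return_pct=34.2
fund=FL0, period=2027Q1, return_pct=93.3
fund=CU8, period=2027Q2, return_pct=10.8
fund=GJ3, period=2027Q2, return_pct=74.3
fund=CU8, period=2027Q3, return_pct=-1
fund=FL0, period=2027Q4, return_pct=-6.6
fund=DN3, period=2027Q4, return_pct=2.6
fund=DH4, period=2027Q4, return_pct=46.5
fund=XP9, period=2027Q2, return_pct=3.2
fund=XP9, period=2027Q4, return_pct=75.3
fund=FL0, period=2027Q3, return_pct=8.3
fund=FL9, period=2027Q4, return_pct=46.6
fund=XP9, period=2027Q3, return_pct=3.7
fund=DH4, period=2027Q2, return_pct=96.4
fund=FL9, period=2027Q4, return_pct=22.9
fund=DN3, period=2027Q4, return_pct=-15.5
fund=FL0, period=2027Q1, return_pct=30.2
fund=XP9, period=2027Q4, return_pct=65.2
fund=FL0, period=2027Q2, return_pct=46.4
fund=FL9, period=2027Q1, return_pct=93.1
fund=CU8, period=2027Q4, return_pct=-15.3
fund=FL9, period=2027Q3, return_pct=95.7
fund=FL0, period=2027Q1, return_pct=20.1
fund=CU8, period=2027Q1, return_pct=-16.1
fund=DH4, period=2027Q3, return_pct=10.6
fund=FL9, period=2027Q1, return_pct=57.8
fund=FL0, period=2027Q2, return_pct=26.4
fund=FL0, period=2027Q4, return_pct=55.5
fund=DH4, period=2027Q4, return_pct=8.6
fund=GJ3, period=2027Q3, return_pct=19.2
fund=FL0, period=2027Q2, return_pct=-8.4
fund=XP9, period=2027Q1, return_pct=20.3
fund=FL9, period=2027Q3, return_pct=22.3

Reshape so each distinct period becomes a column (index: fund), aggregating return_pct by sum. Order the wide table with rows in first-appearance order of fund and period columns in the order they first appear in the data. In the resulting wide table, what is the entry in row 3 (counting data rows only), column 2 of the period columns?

With rows in first-appearance order of fund, row 3 is fund=GJ3. period columns in first-appearance order: 2027Q1, 2027Q2, 2027Q4, 2027Q3; column 2 is 2027Q2.
Long rows with fund=GJ3, period=2027Q2: -15.8 + 68.8 + 74.3 = 127.3.

127.3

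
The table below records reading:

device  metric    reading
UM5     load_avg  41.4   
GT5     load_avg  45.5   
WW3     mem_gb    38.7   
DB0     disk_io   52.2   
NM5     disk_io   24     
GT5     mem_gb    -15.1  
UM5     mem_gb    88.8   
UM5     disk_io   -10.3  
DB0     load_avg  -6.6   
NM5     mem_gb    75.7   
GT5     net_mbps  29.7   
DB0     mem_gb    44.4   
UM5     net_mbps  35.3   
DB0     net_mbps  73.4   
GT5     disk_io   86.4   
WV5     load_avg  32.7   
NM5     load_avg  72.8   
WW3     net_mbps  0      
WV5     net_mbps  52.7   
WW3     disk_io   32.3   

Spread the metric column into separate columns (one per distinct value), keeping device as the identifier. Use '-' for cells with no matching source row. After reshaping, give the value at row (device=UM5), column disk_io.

-10.3

The long row with device=UM5, metric=disk_io has reading=-10.3.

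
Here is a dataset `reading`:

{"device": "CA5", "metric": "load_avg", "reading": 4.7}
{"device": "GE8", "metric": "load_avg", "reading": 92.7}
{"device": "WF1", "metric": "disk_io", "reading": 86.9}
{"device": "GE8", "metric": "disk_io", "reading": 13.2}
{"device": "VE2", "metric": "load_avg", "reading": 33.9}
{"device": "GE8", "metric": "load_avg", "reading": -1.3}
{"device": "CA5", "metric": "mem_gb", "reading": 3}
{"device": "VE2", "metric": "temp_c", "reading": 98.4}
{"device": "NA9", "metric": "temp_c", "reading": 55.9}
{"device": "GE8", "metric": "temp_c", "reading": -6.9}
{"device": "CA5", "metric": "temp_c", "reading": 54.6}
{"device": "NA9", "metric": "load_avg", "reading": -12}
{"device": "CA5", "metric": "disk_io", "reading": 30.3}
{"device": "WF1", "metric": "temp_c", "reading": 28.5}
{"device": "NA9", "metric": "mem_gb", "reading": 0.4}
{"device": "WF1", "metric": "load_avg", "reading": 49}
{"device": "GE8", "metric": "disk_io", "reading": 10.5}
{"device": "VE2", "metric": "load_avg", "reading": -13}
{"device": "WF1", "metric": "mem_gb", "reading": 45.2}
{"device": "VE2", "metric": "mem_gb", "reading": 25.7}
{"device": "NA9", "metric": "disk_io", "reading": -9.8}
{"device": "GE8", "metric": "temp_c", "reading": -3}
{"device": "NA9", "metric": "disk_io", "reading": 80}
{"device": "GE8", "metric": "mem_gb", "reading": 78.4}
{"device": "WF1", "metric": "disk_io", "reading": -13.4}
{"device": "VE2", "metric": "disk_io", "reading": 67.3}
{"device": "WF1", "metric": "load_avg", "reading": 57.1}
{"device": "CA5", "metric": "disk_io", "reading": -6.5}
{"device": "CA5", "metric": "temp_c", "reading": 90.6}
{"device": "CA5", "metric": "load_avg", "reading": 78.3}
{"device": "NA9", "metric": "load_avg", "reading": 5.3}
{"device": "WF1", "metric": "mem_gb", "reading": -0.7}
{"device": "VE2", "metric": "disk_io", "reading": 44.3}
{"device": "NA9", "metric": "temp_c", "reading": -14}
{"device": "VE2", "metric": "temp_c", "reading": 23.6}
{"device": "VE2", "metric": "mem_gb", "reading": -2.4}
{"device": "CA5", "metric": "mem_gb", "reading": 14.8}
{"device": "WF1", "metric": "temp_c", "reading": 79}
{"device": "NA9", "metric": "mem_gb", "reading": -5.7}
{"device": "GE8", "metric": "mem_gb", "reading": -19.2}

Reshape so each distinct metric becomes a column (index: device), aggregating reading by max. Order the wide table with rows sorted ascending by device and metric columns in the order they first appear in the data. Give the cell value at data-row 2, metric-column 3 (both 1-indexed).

78.4

With rows sorted ascending by device, row 2 is device=GE8. metric columns in first-appearance order: load_avg, disk_io, mem_gb, temp_c; column 3 is mem_gb.
Long rows with device=GE8, metric=mem_gb: max(78.4, -19.2) = 78.4.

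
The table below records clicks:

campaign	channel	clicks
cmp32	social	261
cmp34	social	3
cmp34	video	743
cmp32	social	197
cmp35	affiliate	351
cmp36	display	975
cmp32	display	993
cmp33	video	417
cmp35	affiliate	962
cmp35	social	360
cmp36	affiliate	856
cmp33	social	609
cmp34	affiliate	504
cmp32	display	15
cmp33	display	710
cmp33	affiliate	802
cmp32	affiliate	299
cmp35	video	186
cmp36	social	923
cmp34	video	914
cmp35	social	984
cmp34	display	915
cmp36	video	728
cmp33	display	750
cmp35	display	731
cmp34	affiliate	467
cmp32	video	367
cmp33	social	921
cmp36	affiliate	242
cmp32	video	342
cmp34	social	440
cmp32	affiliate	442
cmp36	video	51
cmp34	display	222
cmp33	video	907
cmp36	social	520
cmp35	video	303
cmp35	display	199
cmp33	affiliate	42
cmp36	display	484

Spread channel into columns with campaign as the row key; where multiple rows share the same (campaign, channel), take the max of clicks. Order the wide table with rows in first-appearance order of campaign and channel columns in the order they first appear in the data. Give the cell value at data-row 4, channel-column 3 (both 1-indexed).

856

With rows in first-appearance order of campaign, row 4 is campaign=cmp36. channel columns in first-appearance order: social, video, affiliate, display; column 3 is affiliate.
Long rows with campaign=cmp36, channel=affiliate: max(856, 242) = 856.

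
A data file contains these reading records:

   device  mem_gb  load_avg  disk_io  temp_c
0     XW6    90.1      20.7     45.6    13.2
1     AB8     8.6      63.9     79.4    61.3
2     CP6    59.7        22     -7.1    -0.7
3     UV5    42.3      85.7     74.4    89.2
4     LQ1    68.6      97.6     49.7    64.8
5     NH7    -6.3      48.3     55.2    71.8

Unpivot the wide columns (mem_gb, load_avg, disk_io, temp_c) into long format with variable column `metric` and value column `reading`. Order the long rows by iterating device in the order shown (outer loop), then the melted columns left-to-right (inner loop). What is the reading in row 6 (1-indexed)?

24 rows total (6 × 4). Row 6: index ⌊(6-1)/4⌋ = 1 into device → AB8; (6-1) mod 4 = 1 into the melted columns → load_avg.
So row 6 is (AB8, load_avg, 63.9); reading = 63.9.

63.9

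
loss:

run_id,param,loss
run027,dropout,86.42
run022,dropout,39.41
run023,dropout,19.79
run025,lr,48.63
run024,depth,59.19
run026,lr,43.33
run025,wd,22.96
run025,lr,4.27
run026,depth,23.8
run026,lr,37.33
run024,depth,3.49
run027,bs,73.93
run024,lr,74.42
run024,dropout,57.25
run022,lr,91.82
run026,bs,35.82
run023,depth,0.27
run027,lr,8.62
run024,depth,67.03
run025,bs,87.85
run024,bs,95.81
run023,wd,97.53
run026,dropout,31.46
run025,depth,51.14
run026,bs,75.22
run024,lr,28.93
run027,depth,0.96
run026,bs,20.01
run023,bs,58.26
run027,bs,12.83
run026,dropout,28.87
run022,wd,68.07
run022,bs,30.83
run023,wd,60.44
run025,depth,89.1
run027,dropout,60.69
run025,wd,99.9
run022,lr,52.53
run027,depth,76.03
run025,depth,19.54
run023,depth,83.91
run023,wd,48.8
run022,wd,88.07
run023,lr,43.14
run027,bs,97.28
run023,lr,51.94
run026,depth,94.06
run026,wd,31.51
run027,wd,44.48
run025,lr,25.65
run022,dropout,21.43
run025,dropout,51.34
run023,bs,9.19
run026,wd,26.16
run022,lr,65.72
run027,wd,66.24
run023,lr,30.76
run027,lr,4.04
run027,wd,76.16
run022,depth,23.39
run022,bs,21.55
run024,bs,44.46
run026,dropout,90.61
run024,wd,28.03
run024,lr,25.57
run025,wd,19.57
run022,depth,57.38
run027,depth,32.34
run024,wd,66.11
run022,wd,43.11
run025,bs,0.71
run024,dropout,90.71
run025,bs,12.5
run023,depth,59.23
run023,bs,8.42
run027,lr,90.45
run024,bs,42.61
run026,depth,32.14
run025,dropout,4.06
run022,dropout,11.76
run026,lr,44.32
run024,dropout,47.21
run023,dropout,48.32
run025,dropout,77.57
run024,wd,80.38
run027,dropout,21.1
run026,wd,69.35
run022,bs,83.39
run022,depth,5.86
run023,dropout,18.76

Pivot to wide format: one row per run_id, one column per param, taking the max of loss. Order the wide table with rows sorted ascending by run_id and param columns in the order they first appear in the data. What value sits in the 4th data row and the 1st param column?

With rows sorted ascending by run_id, row 4 is run_id=run025. param columns in first-appearance order: dropout, lr, depth, wd, bs; column 1 is dropout.
Long rows with run_id=run025, param=dropout: max(51.34, 4.06, 77.57) = 77.57.

77.57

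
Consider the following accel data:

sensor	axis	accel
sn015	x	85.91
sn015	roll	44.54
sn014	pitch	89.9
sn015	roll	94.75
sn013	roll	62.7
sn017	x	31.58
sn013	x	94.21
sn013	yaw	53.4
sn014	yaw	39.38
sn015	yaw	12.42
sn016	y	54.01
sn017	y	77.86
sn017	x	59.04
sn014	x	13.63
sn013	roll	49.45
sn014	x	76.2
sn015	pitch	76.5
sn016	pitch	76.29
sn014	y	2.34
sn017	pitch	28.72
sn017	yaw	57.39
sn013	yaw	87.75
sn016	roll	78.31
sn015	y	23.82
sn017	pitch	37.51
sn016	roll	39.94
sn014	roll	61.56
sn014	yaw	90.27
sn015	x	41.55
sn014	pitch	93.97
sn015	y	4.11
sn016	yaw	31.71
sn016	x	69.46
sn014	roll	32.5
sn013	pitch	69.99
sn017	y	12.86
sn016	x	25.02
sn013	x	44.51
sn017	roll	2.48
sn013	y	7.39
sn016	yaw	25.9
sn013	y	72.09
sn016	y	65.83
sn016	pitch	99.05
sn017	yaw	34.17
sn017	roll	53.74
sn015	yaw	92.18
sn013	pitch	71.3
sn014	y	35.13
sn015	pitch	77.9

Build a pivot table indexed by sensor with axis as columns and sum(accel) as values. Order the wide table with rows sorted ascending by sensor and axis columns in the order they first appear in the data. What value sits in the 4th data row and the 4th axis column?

With rows sorted ascending by sensor, row 4 is sensor=sn016. axis columns in first-appearance order: x, roll, pitch, yaw, y; column 4 is yaw.
Long rows with sensor=sn016, axis=yaw: 31.71 + 25.9 = 57.61.

57.61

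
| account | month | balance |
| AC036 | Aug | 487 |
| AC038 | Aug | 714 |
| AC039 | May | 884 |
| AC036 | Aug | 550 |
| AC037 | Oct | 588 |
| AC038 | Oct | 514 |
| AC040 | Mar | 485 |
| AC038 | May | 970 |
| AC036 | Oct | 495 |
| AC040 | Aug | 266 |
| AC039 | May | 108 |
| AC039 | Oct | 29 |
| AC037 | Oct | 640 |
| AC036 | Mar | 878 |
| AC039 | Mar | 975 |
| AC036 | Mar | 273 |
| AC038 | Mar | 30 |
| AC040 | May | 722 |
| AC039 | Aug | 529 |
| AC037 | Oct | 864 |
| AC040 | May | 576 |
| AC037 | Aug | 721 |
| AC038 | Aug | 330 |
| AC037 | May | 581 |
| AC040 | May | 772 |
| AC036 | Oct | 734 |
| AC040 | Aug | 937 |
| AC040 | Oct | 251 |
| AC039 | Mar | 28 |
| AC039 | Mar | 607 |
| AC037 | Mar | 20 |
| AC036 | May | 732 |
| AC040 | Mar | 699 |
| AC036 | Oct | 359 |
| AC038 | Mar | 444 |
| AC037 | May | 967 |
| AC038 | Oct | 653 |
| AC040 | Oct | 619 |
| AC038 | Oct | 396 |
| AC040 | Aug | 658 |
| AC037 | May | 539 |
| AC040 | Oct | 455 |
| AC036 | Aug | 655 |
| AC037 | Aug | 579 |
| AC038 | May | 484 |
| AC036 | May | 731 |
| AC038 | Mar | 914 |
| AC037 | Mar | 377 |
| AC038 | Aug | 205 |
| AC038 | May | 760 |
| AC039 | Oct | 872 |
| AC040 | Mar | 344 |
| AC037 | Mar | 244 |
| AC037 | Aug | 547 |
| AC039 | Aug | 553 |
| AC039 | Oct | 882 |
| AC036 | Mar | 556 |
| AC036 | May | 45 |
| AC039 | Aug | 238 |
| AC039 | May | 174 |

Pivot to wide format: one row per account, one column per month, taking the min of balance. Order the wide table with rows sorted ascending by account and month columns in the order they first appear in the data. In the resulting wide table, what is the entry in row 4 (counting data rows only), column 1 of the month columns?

238

With rows sorted ascending by account, row 4 is account=AC039. month columns in first-appearance order: Aug, May, Oct, Mar; column 1 is Aug.
Long rows with account=AC039, month=Aug: min(529, 553, 238) = 238.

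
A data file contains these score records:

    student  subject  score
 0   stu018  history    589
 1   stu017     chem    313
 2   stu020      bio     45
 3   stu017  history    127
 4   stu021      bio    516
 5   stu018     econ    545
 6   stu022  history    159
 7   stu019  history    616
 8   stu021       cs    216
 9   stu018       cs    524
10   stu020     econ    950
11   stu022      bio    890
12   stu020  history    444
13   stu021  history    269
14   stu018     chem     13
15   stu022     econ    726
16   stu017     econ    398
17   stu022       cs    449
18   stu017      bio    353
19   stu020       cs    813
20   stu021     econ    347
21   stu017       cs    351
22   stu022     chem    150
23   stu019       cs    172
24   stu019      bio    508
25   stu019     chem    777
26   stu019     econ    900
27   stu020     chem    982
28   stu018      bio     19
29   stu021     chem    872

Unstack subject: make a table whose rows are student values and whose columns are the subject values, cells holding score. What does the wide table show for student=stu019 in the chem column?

777

Wide layout: rows indexed by student, columns are the 5 distinct subject values (history, chem, bio, econ, cs).
Cell (student=stu019, subject=chem) draws from the long row where student=stu019 and subject=chem, which has score=777.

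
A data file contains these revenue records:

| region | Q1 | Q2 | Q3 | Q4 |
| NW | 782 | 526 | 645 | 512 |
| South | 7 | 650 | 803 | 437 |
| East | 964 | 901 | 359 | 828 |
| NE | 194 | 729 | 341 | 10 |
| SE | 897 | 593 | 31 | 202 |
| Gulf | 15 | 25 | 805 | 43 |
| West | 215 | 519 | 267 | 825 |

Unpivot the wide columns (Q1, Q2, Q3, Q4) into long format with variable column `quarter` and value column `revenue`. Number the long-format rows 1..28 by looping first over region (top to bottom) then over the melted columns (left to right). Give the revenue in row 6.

650

28 rows total (7 × 4). Row 6: index ⌊(6-1)/4⌋ = 1 into region → South; (6-1) mod 4 = 1 into the melted columns → Q2.
So row 6 is (South, Q2, 650); revenue = 650.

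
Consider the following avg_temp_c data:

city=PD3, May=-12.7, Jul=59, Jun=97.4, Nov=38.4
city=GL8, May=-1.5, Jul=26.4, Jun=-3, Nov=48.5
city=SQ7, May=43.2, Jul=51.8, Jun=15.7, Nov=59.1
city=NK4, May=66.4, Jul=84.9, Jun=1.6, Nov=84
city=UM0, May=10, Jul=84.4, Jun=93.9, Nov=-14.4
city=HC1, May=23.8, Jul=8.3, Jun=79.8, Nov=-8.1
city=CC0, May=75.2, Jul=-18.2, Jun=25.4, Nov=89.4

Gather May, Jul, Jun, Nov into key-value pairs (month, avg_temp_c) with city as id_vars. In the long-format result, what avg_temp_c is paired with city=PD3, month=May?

-12.7

Unpivoting turns each (city, wide-column) pair into one long row.
The wide cell at row PD3, column May holds -12.7, so the long row (PD3, May) has avg_temp_c=-12.7.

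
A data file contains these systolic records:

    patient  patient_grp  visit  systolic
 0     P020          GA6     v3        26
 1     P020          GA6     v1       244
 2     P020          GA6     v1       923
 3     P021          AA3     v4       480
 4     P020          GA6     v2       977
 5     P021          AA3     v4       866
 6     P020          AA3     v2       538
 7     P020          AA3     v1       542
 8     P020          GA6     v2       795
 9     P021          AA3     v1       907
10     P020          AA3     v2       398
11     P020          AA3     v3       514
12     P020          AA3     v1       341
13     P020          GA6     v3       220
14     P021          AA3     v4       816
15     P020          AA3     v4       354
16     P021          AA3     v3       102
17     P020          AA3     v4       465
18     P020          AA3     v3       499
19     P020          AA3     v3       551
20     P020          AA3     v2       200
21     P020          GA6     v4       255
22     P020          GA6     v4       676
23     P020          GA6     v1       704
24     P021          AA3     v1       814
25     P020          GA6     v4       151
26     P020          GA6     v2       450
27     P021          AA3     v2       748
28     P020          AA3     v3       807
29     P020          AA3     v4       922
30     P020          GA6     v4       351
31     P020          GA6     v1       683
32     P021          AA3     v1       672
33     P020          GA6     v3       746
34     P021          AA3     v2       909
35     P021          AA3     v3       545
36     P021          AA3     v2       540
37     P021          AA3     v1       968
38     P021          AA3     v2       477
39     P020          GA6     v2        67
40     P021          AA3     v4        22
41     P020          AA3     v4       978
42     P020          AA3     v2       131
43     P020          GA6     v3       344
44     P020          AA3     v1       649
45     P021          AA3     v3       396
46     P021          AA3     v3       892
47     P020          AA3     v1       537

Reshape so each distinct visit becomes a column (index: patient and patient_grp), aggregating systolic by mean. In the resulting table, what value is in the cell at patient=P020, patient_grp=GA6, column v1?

638.50

Rows with patient=P020, patient_grp=GA6 and visit=v1: systolic values are 244, 923, 704, 683.
(244 + 923 + 704 + 683) / 4 = 638.50.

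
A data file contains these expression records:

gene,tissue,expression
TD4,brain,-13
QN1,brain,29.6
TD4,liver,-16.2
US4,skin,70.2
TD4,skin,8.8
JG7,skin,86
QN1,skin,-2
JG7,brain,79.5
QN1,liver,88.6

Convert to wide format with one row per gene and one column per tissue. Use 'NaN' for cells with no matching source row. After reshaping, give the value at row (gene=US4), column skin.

The long row with gene=US4, tissue=skin has expression=70.2.

70.2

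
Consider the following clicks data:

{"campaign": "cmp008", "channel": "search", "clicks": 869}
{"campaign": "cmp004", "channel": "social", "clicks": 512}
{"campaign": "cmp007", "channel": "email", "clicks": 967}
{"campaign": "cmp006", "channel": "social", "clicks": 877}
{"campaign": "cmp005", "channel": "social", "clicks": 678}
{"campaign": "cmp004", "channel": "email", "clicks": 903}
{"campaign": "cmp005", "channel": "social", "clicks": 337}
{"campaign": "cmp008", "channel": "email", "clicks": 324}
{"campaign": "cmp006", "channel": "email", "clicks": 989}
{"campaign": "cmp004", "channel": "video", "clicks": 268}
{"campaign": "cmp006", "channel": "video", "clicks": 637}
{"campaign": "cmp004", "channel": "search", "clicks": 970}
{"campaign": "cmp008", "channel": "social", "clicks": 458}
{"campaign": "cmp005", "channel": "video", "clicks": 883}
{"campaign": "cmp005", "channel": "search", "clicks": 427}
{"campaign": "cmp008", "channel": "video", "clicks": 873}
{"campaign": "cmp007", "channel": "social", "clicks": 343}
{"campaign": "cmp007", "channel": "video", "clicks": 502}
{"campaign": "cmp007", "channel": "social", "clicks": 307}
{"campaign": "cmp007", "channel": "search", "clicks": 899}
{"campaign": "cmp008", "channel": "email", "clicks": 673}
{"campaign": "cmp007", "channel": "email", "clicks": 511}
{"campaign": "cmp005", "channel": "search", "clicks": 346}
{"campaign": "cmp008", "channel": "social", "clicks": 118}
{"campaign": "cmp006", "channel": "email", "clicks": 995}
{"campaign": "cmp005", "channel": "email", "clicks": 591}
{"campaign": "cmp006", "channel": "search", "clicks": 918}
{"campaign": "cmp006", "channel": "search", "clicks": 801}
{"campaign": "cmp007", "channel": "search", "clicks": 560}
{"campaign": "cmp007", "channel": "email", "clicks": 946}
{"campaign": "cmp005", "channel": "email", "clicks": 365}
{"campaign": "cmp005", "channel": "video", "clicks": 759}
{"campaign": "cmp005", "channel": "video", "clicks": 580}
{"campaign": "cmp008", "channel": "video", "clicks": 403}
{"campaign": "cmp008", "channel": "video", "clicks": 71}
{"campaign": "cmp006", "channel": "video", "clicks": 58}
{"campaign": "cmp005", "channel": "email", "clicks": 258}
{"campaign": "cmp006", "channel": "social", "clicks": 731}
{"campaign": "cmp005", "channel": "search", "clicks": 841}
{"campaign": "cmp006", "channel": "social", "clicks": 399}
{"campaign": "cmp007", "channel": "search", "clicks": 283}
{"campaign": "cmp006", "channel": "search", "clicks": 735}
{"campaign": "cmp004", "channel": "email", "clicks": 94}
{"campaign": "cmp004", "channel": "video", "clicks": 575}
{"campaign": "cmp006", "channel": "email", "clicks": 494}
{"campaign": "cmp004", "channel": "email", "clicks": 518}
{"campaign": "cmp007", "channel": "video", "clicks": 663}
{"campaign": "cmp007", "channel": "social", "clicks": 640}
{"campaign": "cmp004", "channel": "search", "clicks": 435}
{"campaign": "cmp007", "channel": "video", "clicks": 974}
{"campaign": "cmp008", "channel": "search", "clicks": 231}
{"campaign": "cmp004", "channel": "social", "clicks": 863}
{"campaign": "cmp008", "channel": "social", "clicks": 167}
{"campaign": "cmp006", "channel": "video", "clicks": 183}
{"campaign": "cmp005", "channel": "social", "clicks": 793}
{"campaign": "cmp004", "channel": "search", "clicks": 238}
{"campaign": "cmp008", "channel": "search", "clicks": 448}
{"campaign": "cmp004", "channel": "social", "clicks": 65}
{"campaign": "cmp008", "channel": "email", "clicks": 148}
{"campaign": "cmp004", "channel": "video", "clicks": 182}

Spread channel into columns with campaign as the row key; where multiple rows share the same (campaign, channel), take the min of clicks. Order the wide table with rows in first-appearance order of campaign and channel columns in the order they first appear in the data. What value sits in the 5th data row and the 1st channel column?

346

With rows in first-appearance order of campaign, row 5 is campaign=cmp005. channel columns in first-appearance order: search, social, email, video; column 1 is search.
Long rows with campaign=cmp005, channel=search: min(427, 346, 841) = 346.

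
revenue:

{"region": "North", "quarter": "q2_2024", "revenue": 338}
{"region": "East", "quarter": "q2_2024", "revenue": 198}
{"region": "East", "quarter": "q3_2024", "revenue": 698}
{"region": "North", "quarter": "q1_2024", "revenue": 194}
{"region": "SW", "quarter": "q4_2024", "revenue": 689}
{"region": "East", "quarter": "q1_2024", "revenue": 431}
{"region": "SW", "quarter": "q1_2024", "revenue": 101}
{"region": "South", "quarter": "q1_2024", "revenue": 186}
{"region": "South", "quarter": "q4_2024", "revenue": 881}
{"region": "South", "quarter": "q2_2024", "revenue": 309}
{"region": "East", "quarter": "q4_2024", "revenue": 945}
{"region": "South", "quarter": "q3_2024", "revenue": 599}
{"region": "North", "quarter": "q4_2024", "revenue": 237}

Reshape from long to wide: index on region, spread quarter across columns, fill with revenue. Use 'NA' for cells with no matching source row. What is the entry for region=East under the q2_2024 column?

The long row with region=East, quarter=q2_2024 has revenue=198.

198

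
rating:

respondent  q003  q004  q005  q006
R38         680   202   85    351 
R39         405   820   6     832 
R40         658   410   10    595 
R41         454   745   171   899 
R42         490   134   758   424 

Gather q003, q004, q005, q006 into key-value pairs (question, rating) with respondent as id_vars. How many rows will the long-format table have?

20

5 respondent values × 4 melted columns = 20 rows.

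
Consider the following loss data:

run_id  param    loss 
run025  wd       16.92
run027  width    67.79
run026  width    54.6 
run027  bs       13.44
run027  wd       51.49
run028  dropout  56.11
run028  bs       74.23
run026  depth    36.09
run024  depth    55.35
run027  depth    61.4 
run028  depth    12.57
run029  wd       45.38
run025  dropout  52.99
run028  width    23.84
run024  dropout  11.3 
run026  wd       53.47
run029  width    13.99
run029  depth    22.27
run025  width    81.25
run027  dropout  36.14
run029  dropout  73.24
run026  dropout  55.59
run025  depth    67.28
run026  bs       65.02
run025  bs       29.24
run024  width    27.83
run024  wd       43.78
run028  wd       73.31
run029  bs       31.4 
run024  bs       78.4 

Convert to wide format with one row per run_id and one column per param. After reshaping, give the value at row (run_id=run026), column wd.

Wide layout: rows indexed by run_id, columns are the 5 distinct param values (wd, width, bs, dropout, depth).
Cell (run_id=run026, param=wd) draws from the long row where run_id=run026 and param=wd, which has loss=53.47.

53.47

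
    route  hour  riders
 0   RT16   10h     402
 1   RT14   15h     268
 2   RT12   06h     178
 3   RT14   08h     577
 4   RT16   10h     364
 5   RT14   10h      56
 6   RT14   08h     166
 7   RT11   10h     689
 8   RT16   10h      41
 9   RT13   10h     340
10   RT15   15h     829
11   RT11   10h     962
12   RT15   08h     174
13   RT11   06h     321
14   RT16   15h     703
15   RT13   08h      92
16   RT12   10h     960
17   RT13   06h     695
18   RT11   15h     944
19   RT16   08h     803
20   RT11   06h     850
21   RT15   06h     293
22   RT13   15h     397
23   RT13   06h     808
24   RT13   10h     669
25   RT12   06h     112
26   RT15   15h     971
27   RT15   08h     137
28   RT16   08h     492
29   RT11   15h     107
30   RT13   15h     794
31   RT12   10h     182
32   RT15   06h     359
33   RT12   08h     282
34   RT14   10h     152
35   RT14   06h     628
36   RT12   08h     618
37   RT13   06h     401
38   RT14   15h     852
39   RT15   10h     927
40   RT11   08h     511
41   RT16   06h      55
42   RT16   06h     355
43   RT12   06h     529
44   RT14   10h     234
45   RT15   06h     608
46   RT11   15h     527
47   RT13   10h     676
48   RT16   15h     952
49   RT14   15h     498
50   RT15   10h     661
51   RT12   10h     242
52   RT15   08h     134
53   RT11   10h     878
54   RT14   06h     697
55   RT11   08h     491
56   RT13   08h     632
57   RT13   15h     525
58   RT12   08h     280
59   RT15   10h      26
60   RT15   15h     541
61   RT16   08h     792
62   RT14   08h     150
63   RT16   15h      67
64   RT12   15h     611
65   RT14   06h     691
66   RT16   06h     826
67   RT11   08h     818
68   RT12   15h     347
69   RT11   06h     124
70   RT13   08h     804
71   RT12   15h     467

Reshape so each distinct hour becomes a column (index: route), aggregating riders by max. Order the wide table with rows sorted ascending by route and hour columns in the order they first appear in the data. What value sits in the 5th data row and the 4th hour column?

With rows sorted ascending by route, row 5 is route=RT15. hour columns in first-appearance order: 10h, 15h, 06h, 08h; column 4 is 08h.
Long rows with route=RT15, hour=08h: max(174, 137, 134) = 174.

174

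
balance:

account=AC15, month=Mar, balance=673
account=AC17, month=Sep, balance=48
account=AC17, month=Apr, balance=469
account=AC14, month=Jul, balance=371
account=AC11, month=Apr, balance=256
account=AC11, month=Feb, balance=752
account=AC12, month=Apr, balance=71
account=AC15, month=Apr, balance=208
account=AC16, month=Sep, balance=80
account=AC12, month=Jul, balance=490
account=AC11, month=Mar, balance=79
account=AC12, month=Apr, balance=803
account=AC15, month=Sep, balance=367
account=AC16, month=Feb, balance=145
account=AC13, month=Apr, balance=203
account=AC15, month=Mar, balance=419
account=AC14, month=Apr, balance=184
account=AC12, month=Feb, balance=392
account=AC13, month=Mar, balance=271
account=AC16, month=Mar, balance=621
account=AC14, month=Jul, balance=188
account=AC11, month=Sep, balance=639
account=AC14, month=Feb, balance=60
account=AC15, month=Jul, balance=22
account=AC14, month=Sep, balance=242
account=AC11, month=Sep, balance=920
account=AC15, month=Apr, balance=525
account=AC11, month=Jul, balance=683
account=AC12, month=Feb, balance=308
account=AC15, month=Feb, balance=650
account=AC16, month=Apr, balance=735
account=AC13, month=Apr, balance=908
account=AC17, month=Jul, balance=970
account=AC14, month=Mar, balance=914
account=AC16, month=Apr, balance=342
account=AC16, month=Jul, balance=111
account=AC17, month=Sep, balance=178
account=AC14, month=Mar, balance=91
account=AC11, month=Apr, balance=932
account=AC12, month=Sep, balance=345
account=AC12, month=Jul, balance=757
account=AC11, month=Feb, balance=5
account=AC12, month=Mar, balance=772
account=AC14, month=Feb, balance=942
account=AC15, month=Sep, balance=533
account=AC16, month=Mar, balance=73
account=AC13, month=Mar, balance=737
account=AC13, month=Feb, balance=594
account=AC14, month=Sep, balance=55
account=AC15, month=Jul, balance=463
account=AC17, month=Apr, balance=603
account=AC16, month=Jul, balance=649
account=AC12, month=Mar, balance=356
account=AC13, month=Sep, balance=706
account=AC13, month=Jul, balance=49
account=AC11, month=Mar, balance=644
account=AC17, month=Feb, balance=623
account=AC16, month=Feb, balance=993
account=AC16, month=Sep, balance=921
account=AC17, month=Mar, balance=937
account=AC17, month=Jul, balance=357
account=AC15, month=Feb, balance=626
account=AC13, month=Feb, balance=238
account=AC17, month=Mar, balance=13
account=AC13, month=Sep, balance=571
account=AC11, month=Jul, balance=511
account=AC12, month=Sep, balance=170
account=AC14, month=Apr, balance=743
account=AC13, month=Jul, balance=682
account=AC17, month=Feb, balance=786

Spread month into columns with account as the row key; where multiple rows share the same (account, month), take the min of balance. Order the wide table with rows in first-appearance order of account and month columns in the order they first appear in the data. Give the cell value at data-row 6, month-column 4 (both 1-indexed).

111

With rows in first-appearance order of account, row 6 is account=AC16. month columns in first-appearance order: Mar, Sep, Apr, Jul, Feb; column 4 is Jul.
Long rows with account=AC16, month=Jul: min(111, 649) = 111.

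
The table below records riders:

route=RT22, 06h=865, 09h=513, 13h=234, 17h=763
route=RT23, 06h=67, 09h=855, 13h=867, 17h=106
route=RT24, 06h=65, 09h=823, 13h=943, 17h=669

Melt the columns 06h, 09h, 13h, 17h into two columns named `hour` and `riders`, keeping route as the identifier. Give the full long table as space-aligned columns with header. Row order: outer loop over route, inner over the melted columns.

Each (route, column) pair becomes one row: 3 × 4 = 12 rows.
For example, (RT22, 06h) → riders=865.

route  hour  riders
RT22   06h   865   
RT22   09h   513   
RT22   13h   234   
RT22   17h   763   
RT23   06h   67    
RT23   09h   855   
RT23   13h   867   
RT23   17h   106   
RT24   06h   65    
RT24   09h   823   
RT24   13h   943   
RT24   17h   669   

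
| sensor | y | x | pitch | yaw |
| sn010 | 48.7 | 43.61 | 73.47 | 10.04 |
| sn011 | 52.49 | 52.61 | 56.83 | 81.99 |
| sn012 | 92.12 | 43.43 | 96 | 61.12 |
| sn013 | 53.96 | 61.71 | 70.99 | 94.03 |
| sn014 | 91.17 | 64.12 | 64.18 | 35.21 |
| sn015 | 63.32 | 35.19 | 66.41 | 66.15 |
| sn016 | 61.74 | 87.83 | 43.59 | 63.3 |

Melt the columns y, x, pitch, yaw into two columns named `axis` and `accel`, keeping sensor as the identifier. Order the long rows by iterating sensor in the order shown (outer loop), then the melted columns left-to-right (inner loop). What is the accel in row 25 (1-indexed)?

28 rows total (7 × 4). Row 25: index ⌊(25-1)/4⌋ = 6 into sensor → sn016; (25-1) mod 4 = 0 into the melted columns → y.
So row 25 is (sn016, y, 61.74); accel = 61.74.

61.74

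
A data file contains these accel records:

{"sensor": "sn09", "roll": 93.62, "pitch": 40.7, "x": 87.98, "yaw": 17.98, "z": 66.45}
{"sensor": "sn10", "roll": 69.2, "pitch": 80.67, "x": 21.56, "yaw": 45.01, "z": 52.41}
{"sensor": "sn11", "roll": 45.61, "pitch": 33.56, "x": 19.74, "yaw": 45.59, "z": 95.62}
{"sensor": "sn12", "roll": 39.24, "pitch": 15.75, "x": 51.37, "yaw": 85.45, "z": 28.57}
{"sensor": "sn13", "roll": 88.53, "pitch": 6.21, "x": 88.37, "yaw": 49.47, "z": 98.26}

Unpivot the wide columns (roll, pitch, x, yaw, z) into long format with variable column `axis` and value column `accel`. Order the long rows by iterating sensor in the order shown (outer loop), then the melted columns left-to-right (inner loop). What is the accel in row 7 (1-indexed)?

80.67

25 rows total (5 × 5). Row 7: index ⌊(7-1)/5⌋ = 1 into sensor → sn10; (7-1) mod 5 = 1 into the melted columns → pitch.
So row 7 is (sn10, pitch, 80.67); accel = 80.67.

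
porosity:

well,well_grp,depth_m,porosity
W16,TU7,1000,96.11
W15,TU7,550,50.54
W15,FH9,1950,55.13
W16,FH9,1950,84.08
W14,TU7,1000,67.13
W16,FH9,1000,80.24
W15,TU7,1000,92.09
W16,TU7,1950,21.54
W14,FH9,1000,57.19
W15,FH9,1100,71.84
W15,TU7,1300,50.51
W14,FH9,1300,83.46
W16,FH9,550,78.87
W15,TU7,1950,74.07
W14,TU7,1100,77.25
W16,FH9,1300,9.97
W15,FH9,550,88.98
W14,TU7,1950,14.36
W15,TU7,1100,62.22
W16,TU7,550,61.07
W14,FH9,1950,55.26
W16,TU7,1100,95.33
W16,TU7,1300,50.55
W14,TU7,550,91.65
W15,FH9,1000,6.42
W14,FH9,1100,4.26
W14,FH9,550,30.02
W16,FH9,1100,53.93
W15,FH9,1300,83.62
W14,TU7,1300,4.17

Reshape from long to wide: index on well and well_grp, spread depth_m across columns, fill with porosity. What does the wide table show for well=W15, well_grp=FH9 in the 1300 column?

83.62

Wide layout: rows indexed by well and well_grp, columns are the 5 distinct depth_m values (1000, 550, 1950, 1100, 1300).
Cell (well=W15, well_grp=FH9, depth_m=1300) draws from the long row where well=W15, well_grp=FH9 and depth_m=1300, which has porosity=83.62.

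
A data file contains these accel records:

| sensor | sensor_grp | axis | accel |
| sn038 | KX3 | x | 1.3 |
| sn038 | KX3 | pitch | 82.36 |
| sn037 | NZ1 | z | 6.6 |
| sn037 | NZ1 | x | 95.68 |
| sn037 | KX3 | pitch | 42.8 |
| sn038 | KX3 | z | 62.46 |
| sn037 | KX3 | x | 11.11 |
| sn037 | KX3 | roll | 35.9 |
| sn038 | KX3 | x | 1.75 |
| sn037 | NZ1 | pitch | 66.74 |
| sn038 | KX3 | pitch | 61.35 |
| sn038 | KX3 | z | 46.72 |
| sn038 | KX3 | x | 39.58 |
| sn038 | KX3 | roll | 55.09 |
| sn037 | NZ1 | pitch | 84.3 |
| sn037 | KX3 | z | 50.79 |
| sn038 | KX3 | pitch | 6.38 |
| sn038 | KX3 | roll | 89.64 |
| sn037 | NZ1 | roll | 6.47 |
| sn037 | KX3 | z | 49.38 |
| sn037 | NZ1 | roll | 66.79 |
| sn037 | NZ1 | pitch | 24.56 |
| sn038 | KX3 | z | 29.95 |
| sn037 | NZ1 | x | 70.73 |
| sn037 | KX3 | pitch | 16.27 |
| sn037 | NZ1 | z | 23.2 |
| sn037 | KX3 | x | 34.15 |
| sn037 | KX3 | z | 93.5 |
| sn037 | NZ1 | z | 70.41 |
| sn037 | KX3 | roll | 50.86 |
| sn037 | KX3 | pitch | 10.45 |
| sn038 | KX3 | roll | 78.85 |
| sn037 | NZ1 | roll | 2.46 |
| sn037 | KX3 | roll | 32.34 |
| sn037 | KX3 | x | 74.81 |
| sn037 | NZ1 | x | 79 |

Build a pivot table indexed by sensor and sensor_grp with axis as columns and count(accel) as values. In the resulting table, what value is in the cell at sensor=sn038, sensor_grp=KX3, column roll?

Rows with sensor=sn038, sensor_grp=KX3 and axis=roll: accel values are 55.09, 89.64, 78.85.
3 rows match — count = 3.

3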